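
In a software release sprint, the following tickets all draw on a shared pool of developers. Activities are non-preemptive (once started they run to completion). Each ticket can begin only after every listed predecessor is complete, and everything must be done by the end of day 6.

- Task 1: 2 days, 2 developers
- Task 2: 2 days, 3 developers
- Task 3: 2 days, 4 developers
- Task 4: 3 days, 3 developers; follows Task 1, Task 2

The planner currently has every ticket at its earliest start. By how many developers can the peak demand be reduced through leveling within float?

Early-start peak: d1:9  d2:9  d3:3  d4:3  d5:3  d6:0 ⇒ 9.
Leveled (Task 1@1, Task 2@1, Task 3@3, Task 4@3): d1:5  d2:5  d3:7  d4:7  d5:3  d6:0 ⇒ 7.
Reduction 9 − 7 = 2.

2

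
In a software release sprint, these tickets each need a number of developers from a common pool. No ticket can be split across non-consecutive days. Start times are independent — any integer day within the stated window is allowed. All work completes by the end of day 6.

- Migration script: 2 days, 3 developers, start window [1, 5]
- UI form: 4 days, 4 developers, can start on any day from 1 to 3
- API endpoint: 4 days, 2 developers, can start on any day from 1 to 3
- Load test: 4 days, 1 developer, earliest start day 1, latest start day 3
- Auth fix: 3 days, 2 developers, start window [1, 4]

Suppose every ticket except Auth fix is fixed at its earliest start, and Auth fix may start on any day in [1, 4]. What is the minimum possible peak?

Auth fix@1: d1:12  d2:12  d3:9  d4:7  d5:0  d6:0 → peak 12
Auth fix@2: d1:10  d2:12  d3:9  d4:9  d5:0  d6:0 → peak 12
Auth fix@3: d1:10  d2:10  d3:9  d4:9  d5:2  d6:0 → peak 10
Auth fix@4: d1:10  d2:10  d3:7  d4:9  d5:2  d6:2 → peak 10
Best is Auth fix@3, peak 10.

10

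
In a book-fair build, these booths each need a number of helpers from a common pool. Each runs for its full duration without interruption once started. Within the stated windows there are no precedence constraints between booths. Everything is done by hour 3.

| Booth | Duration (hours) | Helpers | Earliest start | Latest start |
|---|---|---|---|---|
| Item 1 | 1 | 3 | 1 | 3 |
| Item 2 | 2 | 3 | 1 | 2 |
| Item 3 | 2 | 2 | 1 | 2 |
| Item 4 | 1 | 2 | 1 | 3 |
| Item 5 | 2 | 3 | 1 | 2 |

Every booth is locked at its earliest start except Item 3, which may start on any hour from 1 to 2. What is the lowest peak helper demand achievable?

Item 3@1: h1:13  h2:8  h3:0 → peak 13
Item 3@2: h1:11  h2:8  h3:2 → peak 11
Best is Item 3@2, peak 11.

11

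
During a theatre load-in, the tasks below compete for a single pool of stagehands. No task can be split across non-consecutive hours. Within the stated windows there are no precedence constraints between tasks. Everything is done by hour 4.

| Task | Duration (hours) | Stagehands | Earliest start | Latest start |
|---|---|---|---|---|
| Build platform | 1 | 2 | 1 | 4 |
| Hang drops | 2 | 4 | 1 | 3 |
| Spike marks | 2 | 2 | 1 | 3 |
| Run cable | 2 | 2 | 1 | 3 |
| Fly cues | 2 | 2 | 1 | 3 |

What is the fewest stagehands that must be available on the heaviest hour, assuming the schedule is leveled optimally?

Early-start (Build platform@1, Hang drops@1, Spike marks@1, Run cable@1, Fly cues@1) gives peak 12: h1:12  h2:10  h3:0  h4:0.
Shift Spike marks→2, Run cable→3, Fly cues→3.
Schedule Build platform@1, Hang drops@1, Spike marks@2, Run cable@3, Fly cues@3: h1:6  h2:6  h3:6  h4:4 — peak 6.
Total stagehand-hours = 22 over 4 hours ⇒ peak ≥ ⌈22/4⌉ = 6, so 6 is optimal.

6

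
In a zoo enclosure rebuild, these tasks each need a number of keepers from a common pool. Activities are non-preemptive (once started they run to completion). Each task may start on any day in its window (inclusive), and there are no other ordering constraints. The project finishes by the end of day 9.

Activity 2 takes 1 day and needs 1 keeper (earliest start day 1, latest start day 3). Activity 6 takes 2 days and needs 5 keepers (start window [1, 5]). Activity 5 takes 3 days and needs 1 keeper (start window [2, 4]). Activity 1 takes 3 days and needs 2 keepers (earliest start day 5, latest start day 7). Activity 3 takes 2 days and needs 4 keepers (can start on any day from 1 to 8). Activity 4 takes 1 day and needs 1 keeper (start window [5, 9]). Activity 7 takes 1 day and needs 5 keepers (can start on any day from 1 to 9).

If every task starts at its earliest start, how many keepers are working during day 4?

1

At early start, day 4 has: Activity 5.
Demand: 1 = 1.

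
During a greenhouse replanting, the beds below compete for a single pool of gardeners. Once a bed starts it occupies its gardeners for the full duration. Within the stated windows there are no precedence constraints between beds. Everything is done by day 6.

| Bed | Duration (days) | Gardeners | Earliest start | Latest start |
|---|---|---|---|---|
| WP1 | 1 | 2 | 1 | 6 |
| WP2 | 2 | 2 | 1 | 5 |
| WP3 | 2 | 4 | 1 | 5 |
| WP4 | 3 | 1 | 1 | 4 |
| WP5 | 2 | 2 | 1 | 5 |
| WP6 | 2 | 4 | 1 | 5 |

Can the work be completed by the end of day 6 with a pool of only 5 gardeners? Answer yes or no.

The minimum achievable peak is 6; 5 < 6, so no feasible schedule stays within the cap.

no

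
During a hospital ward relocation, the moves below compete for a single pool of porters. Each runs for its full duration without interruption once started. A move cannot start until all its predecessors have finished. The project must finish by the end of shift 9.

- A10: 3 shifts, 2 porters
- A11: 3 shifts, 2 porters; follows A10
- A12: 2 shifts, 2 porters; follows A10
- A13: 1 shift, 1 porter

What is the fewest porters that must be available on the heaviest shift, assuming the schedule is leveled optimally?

Early-start (A10@1, A11@4, A12@4, A13@1) gives peak 4: s1:3  s2:2  s3:2  s4:4  s5:4  s6:2  s7:0  s8:0  s9:0.
Shift A12→7, A13→9.
Schedule A10@1, A11@4, A12@7, A13@9: s1:2  s2:2  s3:2  s4:2  s5:2  s6:2  s7:2  s8:2  s9:1 — peak 2.
Total porter-shifts = 17 over 9 shifts ⇒ peak ≥ ⌈17/9⌉ = 2, so 2 is optimal.

2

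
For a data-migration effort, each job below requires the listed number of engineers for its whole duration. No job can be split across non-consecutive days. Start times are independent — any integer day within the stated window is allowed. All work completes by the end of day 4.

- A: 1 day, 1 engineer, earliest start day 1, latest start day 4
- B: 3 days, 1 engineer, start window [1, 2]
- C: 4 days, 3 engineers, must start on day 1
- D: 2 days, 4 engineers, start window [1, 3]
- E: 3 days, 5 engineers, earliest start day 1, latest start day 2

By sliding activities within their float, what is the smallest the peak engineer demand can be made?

Early-start (A@1, B@1, C@1, D@1, E@1) gives peak 14: d1:14  d2:13  d3:9  d4:3.
Shift E→2.
Schedule A@1, B@1, C@1, D@1, E@2: d1:9  d2:13  d3:9  d4:8 — peak 13.

13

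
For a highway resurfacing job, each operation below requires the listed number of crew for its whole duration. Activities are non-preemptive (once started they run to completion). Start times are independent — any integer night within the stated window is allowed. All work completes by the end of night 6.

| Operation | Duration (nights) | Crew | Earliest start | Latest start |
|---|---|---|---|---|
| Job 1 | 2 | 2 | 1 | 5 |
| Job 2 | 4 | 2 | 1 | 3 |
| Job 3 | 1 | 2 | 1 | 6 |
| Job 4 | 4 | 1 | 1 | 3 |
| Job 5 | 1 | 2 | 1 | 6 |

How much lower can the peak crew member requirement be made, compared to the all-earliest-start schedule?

5

Early-start peak: n1:9  n2:5  n3:3  n4:3  n5:0  n6:0 ⇒ 9.
Leveled (Job 1@1, Job 2@1, Job 3@5, Job 4@3, Job 5@6): n1:4  n2:4  n3:3  n4:3  n5:3  n6:3 ⇒ 4.
Reduction 9 − 4 = 5.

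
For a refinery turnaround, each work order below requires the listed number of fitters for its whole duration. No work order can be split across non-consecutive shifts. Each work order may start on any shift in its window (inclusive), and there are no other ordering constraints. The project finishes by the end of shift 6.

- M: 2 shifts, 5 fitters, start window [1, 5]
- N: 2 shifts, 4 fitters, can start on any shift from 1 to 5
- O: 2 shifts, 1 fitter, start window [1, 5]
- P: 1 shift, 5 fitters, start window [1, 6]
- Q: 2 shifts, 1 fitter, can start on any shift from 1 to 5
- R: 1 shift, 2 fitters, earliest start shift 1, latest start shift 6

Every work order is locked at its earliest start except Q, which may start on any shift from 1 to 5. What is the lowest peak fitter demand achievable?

Q@1: s1:18  s2:11  s3:0  s4:0  s5:0  s6:0 → peak 18
Q@2: s1:17  s2:11  s3:1  s4:0  s5:0  s6:0 → peak 17
Q@3: s1:17  s2:10  s3:1  s4:1  s5:0  s6:0 → peak 17
Q@4: s1:17  s2:10  s3:0  s4:1  s5:1  s6:0 → peak 17
Q@5: s1:17  s2:10  s3:0  s4:0  s5:1  s6:1 → peak 17
Best is Q@2, peak 17.

17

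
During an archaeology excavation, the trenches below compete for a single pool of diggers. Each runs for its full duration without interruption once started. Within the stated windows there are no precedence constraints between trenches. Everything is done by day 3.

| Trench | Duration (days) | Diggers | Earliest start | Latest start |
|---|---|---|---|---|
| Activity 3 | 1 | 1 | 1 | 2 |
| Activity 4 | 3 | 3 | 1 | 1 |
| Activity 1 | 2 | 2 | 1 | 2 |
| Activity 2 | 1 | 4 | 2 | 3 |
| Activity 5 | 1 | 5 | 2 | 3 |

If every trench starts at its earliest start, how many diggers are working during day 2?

14

At early start, day 2 has: Activity 4, Activity 1, Activity 2, Activity 5.
Demand: 3 + 2 + 4 + 5 = 14.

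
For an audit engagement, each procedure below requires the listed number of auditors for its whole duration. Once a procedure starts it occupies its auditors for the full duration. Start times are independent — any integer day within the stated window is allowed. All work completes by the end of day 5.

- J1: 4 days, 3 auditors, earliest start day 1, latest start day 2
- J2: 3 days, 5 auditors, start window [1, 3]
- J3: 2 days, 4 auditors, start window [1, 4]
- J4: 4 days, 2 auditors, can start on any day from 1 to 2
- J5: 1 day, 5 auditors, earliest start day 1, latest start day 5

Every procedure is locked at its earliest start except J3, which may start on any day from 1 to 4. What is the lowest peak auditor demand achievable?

15

J3@1: d1:19  d2:14  d3:10  d4:5  d5:0 → peak 19
J3@2: d1:15  d2:14  d3:14  d4:5  d5:0 → peak 15
J3@3: d1:15  d2:10  d3:14  d4:9  d5:0 → peak 15
J3@4: d1:15  d2:10  d3:10  d4:9  d5:4 → peak 15
Best is J3@2, peak 15.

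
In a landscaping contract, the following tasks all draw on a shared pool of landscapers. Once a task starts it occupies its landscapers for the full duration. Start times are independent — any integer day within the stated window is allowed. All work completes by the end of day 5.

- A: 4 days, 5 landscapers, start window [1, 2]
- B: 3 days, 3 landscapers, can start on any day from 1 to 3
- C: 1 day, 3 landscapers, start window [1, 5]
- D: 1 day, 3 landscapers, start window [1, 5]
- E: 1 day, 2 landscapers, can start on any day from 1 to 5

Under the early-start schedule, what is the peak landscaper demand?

Early-start schedule: A@1, B@1, C@1, D@1, E@1.
Load per day: day 1: 16, day 2: 8, day 3: 8, day 4: 5, day 5: 0.
Peak is 16.

16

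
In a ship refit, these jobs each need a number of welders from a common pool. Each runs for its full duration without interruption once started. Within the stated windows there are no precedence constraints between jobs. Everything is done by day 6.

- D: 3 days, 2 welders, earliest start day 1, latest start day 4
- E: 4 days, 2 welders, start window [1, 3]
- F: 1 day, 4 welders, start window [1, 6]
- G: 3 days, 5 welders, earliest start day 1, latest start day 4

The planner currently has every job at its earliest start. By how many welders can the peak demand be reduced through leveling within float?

Early-start peak: d1:13  d2:9  d3:9  d4:2  d5:0  d6:0 ⇒ 13.
Leveled (D@1, E@2, F@1, G@4): d1:6  d2:4  d3:4  d4:7  d5:7  d6:5 ⇒ 7.
Reduction 13 − 7 = 6.

6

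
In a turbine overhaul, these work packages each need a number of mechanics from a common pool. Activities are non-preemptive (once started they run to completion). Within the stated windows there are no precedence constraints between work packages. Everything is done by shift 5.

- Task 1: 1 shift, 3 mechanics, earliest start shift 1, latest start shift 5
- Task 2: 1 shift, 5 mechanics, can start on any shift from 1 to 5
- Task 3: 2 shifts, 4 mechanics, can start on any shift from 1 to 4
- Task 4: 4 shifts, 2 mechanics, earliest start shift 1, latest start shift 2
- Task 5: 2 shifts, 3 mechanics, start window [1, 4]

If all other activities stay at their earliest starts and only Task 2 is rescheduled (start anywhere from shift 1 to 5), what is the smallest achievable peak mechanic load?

12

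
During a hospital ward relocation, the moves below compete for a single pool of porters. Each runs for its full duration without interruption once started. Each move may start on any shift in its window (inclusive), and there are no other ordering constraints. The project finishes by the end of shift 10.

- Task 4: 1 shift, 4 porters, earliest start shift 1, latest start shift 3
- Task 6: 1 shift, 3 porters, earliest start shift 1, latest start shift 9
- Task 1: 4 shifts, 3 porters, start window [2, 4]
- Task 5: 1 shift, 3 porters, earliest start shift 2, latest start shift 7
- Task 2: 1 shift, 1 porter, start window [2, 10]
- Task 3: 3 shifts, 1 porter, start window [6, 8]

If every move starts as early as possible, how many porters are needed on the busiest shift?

Early-start schedule: Task 4@1, Task 6@1, Task 1@2, Task 5@2, Task 2@2, Task 3@6.
Load per shift: shift 1: 7, shift 2: 7, shift 3: 3, shift 4: 3, shift 5: 3, shift 6: 1, shift 7: 1, shift 8: 1, shift 9: 0, shift 10: 0.
Peak is 7.

7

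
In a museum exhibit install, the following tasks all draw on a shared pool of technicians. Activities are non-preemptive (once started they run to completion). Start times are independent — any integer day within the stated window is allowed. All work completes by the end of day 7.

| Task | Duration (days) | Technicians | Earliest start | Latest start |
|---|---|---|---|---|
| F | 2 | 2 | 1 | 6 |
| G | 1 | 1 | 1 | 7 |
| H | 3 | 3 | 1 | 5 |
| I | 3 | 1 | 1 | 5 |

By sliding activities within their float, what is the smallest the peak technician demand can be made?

Early-start (F@1, G@1, H@1, I@1) gives peak 7: d1:7  d2:6  d3:4  d4:0  d5:0  d6:0  d7:0.
Shift H→5, I→2.
Schedule F@1, G@1, H@5, I@2: d1:3  d2:3  d3:1  d4:1  d5:3  d6:3  d7:3 — peak 3.
Total technician-days = 17 over 7 days ⇒ peak ≥ ⌈17/7⌉ = 3, so 3 is optimal.

3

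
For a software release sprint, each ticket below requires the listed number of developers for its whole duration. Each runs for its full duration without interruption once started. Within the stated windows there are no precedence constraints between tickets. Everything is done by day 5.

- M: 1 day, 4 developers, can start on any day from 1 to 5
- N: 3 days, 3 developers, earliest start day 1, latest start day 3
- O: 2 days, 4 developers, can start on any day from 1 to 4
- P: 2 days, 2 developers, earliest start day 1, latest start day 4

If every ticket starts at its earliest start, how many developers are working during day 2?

At early start, day 2 has: N, O, P.
Demand: 3 + 4 + 2 = 9.

9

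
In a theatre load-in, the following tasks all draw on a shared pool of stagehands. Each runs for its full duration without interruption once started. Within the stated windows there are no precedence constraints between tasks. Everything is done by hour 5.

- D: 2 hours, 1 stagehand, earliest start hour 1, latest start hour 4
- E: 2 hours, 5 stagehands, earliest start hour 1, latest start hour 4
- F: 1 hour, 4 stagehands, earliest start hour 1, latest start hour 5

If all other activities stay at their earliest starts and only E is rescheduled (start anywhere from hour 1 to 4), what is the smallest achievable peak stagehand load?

E@1: h1:10  h2:6  h3:0  h4:0  h5:0 → peak 10
E@2: h1:5  h2:6  h3:5  h4:0  h5:0 → peak 6
E@3: h1:5  h2:1  h3:5  h4:5  h5:0 → peak 5
E@4: h1:5  h2:1  h3:0  h4:5  h5:5 → peak 5
Best is E@3, peak 5.

5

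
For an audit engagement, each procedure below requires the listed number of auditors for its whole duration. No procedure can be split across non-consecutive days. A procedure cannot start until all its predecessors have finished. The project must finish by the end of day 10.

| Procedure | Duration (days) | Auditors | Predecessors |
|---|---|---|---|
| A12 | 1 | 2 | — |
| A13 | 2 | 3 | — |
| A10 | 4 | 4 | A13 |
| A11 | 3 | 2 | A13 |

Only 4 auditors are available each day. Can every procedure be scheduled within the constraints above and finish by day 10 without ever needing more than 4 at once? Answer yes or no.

yes

Schedule A12@1, A13@2, A10@4, A11@8: d1:2  d2:3  d3:3  d4:4  d5:4  d6:4  d7:4  d8:2  d9:2  d10:2 — peak 4 ≤ 4.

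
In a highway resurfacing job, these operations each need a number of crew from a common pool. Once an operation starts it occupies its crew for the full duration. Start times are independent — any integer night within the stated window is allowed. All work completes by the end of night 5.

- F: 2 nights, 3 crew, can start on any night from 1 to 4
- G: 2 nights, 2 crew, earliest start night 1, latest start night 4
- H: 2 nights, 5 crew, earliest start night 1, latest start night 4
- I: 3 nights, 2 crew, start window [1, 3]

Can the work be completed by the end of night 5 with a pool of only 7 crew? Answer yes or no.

Schedule F@1, G@1, H@3, I@1: n1:7  n2:7  n3:7  n4:5  n5:0 — peak 7 ≤ 7.

yes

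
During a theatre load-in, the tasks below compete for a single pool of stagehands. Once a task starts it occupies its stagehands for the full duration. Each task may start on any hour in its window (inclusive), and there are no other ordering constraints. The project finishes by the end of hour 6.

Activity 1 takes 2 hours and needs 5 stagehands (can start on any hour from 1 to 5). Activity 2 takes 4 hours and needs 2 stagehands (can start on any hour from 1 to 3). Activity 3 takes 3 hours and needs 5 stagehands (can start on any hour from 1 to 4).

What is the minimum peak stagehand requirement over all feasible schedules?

7

Early-start (Activity 1@1, Activity 2@1, Activity 3@1) gives peak 12: h1:12  h2:12  h3:7  h4:2  h5:0  h6:0.
Shift Activity 3→3.
Schedule Activity 1@1, Activity 2@1, Activity 3@3: h1:7  h2:7  h3:7  h4:7  h5:5  h6:0 — peak 7.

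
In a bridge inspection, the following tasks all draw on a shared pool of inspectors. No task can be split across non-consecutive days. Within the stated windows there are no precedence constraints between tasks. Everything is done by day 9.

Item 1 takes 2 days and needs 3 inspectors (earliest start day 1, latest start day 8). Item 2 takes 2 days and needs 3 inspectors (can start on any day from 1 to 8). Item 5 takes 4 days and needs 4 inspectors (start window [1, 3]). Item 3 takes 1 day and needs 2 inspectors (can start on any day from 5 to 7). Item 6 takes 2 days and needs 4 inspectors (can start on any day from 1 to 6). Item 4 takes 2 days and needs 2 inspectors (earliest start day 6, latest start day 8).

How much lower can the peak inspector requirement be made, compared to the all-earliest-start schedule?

8

Early-start peak: d1:14  d2:14  d3:4  d4:4  d5:2  d6:2  d7:2  d8:0  d9:0 ⇒ 14.
Leveled (Item 1@7, Item 2@8, Item 5@1, Item 3@5, Item 6@5, Item 4@6): d1:4  d2:4  d3:4  d4:4  d5:6  d6:6  d7:5  d8:6  d9:3 ⇒ 6.
Reduction 14 − 6 = 8.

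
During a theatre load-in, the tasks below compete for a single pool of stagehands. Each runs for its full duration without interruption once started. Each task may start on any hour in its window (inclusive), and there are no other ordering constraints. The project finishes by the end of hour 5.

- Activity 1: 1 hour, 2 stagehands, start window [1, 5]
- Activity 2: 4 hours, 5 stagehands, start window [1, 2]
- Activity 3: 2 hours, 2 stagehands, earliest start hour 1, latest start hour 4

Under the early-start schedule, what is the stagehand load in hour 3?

5

At early start, hour 3 has: Activity 2.
Demand: 5 = 5.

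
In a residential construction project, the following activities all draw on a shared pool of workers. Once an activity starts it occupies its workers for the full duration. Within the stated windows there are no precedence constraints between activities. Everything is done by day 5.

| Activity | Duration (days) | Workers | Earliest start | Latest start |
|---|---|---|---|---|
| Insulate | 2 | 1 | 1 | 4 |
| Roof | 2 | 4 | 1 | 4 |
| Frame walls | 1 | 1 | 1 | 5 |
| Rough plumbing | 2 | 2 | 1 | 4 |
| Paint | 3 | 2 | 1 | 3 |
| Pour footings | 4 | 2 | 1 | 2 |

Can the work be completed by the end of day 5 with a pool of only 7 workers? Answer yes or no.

Schedule Insulate@1, Roof@1, Frame walls@1, Rough plumbing@3, Paint@3, Pour footings@2: d1:6  d2:7  d3:6  d4:6  d5:4 — peak 7 ≤ 7.

yes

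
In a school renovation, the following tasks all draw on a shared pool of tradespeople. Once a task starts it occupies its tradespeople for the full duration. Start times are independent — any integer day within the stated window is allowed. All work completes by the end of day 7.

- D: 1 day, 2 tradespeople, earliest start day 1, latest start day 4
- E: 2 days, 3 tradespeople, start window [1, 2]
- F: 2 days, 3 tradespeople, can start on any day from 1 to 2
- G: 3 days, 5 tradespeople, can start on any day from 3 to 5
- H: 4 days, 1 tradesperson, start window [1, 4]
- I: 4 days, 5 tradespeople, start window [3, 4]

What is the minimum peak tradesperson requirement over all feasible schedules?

10

Early-start (D@1, E@1, F@1, G@3, H@1, I@3) gives peak 11: d1:9  d2:7  d3:11  d4:11  d5:10  d6:5  d7:0.
Shift G→5.
Schedule D@1, E@1, F@1, G@5, H@1, I@3: d1:9  d2:7  d3:6  d4:6  d5:10  d6:10  d7:5 — peak 10.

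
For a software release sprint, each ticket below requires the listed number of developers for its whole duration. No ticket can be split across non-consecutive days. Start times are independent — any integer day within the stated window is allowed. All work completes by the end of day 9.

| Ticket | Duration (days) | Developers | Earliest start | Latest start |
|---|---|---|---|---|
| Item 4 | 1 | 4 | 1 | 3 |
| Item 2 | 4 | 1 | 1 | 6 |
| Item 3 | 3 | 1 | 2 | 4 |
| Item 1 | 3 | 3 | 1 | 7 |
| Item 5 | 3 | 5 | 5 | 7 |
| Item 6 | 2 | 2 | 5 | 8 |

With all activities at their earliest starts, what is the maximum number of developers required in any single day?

8

Early-start schedule: Item 4@1, Item 2@1, Item 3@2, Item 1@1, Item 5@5, Item 6@5.
Load per day: day 1: 8, day 2: 5, day 3: 5, day 4: 2, day 5: 7, day 6: 7, day 7: 5, day 8: 0, day 9: 0.
Peak is 8.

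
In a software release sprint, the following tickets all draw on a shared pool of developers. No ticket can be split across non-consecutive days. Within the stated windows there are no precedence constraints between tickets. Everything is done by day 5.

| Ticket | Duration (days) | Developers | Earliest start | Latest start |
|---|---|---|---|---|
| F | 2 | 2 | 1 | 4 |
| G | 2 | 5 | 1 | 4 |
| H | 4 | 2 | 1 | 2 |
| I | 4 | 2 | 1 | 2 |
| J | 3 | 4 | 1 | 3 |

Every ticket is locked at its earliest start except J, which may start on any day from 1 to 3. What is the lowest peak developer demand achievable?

J@1: d1:15  d2:15  d3:8  d4:4  d5:0 → peak 15
J@2: d1:11  d2:15  d3:8  d4:8  d5:0 → peak 15
J@3: d1:11  d2:11  d3:8  d4:8  d5:4 → peak 11
Best is J@3, peak 11.

11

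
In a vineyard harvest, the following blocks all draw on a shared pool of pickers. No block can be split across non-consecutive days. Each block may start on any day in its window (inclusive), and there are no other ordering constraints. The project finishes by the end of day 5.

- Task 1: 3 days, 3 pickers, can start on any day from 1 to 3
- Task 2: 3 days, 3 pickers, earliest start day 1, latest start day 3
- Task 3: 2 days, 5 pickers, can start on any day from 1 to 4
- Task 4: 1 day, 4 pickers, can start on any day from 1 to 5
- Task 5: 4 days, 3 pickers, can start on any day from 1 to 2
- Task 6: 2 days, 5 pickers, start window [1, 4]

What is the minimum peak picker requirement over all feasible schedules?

Early-start (Task 1@1, Task 2@1, Task 3@1, Task 4@1, Task 5@1, Task 6@1) gives peak 23: d1:23  d2:19  d3:9  d4:3  d5:0.
Shift Task 2→3, Task 5→2, Task 6→4.
Schedule Task 1@1, Task 2@3, Task 3@1, Task 4@1, Task 5@2, Task 6@4: d1:12  d2:11  d3:9  d4:11  d5:11 — peak 12.

12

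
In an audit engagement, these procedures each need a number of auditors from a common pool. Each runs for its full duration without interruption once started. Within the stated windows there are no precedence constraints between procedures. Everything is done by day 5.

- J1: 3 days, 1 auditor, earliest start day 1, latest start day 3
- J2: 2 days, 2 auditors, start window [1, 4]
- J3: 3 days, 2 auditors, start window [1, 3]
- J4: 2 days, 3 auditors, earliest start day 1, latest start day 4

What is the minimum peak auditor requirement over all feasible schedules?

4

Early-start (J1@1, J2@1, J3@1, J4@1) gives peak 8: d1:8  d2:8  d3:3  d4:0  d5:0.
Shift J2→4, J3→3.
Schedule J1@1, J2@4, J3@3, J4@1: d1:4  d2:4  d3:3  d4:4  d5:4 — peak 4.
Total auditor-days = 19 over 5 days ⇒ peak ≥ ⌈19/5⌉ = 4, so 4 is optimal.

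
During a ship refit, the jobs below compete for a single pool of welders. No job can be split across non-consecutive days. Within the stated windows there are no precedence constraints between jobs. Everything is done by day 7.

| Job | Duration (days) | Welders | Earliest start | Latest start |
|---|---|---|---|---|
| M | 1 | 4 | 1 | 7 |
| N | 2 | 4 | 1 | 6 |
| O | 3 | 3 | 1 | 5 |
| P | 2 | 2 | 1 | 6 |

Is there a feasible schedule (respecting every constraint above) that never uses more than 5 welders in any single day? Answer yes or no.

yes

Schedule M@1, N@2, O@4, P@4: d1:4  d2:4  d3:4  d4:5  d5:5  d6:3  d7:0 — peak 5 ≤ 5.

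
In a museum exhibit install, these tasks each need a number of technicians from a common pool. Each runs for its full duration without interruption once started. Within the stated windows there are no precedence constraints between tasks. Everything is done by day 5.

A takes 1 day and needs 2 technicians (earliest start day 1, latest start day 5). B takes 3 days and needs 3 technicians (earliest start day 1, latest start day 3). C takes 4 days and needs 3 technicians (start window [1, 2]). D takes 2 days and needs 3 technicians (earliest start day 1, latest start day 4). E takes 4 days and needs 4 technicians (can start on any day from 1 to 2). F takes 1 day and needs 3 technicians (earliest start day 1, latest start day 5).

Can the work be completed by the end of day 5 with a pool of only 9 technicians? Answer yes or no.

no

Total technician-days = 48; over 5 days the average is 48/5 > 9, so some day must exceed 9.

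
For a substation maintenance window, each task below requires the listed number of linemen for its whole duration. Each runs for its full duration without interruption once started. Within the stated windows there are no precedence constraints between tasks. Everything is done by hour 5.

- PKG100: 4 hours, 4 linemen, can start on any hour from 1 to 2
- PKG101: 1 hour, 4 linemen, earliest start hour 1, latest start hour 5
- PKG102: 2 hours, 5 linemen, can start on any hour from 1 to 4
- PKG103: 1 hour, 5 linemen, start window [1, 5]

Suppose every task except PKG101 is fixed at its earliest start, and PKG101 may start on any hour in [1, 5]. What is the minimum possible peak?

PKG101@1: h1:18  h2:9  h3:4  h4:4  h5:0 → peak 18
PKG101@2: h1:14  h2:13  h3:4  h4:4  h5:0 → peak 14
PKG101@3: h1:14  h2:9  h3:8  h4:4  h5:0 → peak 14
PKG101@4: h1:14  h2:9  h3:4  h4:8  h5:0 → peak 14
PKG101@5: h1:14  h2:9  h3:4  h4:4  h5:4 → peak 14
Best is PKG101@2, peak 14.

14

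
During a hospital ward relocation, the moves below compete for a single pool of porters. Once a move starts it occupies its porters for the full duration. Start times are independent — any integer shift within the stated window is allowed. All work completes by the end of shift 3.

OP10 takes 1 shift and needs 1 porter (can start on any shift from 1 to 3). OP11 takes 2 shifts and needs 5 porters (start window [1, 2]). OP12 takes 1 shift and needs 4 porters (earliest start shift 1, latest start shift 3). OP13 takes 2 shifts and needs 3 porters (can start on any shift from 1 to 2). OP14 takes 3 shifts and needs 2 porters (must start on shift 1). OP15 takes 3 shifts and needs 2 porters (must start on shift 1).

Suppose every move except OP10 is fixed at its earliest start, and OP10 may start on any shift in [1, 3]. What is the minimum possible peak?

16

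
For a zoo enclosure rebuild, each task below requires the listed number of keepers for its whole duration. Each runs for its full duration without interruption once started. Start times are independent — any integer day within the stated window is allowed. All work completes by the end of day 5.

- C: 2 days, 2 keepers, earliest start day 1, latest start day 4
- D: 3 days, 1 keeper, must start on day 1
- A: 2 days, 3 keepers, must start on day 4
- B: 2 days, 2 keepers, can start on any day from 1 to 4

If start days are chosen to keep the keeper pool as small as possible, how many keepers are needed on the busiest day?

Schedule C@1, D@1, A@4, B@1: d1:5  d2:5  d3:1  d4:3  d5:3 — peak 5.
No arrangement of the 16 feasible schedules does better.

5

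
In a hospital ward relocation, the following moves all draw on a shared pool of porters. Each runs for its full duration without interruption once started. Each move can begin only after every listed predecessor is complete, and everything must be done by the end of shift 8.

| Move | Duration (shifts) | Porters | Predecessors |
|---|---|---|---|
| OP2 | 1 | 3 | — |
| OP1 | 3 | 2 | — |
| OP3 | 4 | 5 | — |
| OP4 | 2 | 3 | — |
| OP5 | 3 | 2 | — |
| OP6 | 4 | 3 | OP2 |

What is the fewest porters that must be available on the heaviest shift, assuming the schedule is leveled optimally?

Early-start (OP2@1, OP1@1, OP3@1, OP4@1, OP5@1, OP6@2) gives peak 15: s1:15  s2:15  s3:12  s4:8  s5:3  s6:0  s7:0  s8:0.
Shift OP3→2, OP4→6, OP5→6, OP6→4.
Schedule OP2@1, OP1@1, OP3@2, OP4@6, OP5@6, OP6@4: s1:5  s2:7  s3:7  s4:8  s5:8  s6:8  s7:8  s8:2 — peak 8.

8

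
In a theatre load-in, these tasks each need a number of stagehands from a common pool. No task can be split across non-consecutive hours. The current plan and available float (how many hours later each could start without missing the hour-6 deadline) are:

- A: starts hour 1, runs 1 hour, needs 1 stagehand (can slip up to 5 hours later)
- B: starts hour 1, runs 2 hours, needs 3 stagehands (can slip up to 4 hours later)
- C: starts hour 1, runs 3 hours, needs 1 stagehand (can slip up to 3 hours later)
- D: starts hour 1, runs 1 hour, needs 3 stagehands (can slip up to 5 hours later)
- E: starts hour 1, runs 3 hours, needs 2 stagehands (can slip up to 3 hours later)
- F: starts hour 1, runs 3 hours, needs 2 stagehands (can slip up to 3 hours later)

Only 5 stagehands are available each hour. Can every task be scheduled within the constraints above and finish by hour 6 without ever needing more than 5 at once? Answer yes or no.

yes

Schedule A@1, B@1, C@1, D@3, E@4, F@4: h1:5  h2:4  h3:4  h4:4  h5:4  h6:4 — peak 5 ≤ 5.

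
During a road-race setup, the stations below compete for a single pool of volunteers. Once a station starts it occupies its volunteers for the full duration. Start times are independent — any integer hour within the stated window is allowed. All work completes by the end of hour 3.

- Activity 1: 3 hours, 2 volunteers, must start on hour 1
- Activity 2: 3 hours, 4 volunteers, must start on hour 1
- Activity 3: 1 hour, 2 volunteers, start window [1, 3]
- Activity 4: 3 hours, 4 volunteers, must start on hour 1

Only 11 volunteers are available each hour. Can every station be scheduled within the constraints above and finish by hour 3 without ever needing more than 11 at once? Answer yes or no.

no

The minimum achievable peak is 12; 11 < 12, so no feasible schedule stays within the cap.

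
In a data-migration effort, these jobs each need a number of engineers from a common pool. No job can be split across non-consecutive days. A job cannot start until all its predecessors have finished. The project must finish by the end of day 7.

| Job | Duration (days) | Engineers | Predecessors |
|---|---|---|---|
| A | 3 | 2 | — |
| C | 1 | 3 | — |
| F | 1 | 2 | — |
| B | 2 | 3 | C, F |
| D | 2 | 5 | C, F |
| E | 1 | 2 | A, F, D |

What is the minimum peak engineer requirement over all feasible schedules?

Early-start (A@1, C@1, F@1, B@2, D@2, E@4) gives peak 10: d1:7  d2:10  d3:10  d4:2  d5:0  d6:0  d7:0.
Shift F→2, B→3, D→5, E→7.
Schedule A@1, C@1, F@2, B@3, D@5, E@7: d1:5  d2:4  d3:5  d4:3  d5:5  d6:5  d7:2 — peak 5.
Total engineer-days = 29 over 7 days ⇒ peak ≥ ⌈29/7⌉ = 5, so 5 is optimal.

5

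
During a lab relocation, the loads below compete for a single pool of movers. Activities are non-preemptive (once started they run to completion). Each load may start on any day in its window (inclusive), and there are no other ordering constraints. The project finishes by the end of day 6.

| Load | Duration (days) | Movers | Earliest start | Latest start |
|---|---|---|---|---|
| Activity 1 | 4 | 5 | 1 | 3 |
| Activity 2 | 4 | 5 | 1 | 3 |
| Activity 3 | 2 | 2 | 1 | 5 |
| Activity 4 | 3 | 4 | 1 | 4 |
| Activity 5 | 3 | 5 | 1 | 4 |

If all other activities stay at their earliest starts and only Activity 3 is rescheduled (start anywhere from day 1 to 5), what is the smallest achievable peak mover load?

19

Activity 3@1: d1:21  d2:21  d3:19  d4:10  d5:0  d6:0 → peak 21
Activity 3@2: d1:19  d2:21  d3:21  d4:10  d5:0  d6:0 → peak 21
Activity 3@3: d1:19  d2:19  d3:21  d4:12  d5:0  d6:0 → peak 21
Activity 3@4: d1:19  d2:19  d3:19  d4:12  d5:2  d6:0 → peak 19
Activity 3@5: d1:19  d2:19  d3:19  d4:10  d5:2  d6:2 → peak 19
Best is Activity 3@4, peak 19.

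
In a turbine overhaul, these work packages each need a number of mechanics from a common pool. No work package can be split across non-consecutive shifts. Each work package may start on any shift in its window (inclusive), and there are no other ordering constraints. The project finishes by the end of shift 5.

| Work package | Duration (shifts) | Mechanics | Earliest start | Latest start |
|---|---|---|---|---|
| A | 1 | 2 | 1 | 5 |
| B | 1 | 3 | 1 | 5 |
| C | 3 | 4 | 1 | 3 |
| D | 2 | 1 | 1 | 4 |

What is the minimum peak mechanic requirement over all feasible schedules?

Early-start (A@1, B@1, C@1, D@1) gives peak 10: s1:10  s2:5  s3:4  s4:0  s5:0.
Shift B→2, C→3.
Schedule A@1, B@2, C@3, D@1: s1:3  s2:4  s3:4  s4:4  s5:4 — peak 4.
Total mechanic-shifts = 19 over 5 shifts ⇒ peak ≥ ⌈19/5⌉ = 4, so 4 is optimal.

4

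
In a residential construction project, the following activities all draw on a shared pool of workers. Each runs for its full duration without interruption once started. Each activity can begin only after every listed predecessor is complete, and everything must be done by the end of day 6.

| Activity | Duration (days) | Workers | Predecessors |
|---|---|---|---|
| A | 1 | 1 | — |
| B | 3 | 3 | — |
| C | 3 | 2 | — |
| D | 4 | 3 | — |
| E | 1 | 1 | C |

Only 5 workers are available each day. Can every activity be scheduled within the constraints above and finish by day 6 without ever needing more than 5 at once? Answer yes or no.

The minimum achievable peak is 6; 5 < 6, so no feasible schedule stays within the cap.

no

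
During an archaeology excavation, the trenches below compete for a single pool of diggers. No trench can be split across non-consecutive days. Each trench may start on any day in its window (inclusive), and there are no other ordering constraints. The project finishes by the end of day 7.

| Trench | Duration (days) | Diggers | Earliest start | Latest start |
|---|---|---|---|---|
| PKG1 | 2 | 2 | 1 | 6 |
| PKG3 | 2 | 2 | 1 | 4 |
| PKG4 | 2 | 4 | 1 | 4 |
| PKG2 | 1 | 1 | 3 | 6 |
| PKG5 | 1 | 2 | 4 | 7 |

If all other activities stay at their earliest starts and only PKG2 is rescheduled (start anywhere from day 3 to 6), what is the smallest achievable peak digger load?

8

PKG2@3: d1:8  d2:8  d3:1  d4:2  d5:0  d6:0  d7:0 → peak 8
PKG2@4: d1:8  d2:8  d3:0  d4:3  d5:0  d6:0  d7:0 → peak 8
PKG2@5: d1:8  d2:8  d3:0  d4:2  d5:1  d6:0  d7:0 → peak 8
PKG2@6: d1:8  d2:8  d3:0  d4:2  d5:0  d6:1  d7:0 → peak 8
Best is PKG2@3, peak 8.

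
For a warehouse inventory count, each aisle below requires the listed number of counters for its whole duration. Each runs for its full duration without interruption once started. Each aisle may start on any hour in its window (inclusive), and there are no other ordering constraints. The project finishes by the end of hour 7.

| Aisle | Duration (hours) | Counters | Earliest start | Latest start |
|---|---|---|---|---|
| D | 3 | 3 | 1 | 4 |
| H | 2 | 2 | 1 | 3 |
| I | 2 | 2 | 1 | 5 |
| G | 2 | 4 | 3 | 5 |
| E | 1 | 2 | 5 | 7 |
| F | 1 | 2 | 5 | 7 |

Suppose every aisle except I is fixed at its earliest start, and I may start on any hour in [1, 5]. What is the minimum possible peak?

I@1: h1:7  h2:7  h3:7  h4:4  h5:4  h6:0  h7:0 → peak 7
I@2: h1:5  h2:7  h3:9  h4:4  h5:4  h6:0  h7:0 → peak 9
I@3: h1:5  h2:5  h3:9  h4:6  h5:4  h6:0  h7:0 → peak 9
I@4: h1:5  h2:5  h3:7  h4:6  h5:6  h6:0  h7:0 → peak 7
I@5: h1:5  h2:5  h3:7  h4:4  h5:6  h6:2  h7:0 → peak 7
Best is I@1, peak 7.

7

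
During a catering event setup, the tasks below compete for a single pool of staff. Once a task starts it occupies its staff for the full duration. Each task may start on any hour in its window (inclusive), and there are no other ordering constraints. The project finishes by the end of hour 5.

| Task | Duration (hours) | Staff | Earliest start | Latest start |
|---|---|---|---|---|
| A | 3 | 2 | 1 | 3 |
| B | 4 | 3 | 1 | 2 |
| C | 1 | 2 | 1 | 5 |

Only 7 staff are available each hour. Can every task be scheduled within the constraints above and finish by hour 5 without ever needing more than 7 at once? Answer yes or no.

Schedule A@1, B@1, C@4: h1:5  h2:5  h3:5  h4:5  h5:0 — peak 5 ≤ 7.

yes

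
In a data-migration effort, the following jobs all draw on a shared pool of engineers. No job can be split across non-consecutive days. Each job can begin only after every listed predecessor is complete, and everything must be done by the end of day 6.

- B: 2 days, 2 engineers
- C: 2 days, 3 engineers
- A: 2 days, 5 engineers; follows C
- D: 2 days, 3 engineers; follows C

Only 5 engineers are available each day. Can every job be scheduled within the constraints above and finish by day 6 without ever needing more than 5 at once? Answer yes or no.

yes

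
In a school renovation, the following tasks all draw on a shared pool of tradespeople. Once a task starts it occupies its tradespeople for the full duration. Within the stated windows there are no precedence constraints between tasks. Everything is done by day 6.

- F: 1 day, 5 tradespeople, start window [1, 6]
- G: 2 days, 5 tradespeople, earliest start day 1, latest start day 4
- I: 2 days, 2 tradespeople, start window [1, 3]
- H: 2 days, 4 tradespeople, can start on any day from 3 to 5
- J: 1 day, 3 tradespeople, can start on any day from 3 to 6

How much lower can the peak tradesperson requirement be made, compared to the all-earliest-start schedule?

6

Early-start peak: d1:12  d2:7  d3:7  d4:4  d5:0  d6:0 ⇒ 12.
Leveled (F@5, G@1, I@3, H@3, J@6): d1:5  d2:5  d3:6  d4:6  d5:5  d6:3 ⇒ 6.
Reduction 12 − 6 = 6.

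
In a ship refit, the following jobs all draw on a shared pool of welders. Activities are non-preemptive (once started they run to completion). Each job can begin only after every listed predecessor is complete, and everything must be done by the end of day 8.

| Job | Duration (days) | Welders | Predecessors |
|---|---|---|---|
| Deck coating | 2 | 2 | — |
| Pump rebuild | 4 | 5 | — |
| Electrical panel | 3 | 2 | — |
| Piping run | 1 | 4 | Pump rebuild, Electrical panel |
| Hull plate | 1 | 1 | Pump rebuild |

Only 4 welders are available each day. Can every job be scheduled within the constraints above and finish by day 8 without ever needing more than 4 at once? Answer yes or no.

no

Total welder-days = 35; over 8 days the average is 35/8 > 4, so some day must exceed 4.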